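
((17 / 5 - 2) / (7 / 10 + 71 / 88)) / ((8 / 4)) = 308 / 663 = 0.46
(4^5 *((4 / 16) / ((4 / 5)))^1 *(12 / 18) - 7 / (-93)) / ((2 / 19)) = 377093 / 186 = 2027.38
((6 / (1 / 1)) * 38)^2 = 51984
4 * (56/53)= 4.23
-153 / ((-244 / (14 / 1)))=1071 / 122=8.78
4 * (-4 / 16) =-1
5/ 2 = 2.50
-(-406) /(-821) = -0.49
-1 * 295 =-295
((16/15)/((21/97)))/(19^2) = 1552/113715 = 0.01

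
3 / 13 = 0.23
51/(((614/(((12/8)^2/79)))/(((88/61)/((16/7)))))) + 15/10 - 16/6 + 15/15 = -11729435/71012784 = -0.17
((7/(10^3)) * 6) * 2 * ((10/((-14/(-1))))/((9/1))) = 1/150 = 0.01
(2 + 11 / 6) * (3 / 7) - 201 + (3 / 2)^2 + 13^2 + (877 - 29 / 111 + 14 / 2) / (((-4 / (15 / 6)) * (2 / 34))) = -9417.83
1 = 1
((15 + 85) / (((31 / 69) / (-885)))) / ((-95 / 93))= 3663900 / 19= 192836.84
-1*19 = -19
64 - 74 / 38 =1179 / 19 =62.05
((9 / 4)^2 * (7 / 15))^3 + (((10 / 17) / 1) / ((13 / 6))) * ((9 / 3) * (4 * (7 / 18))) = 1635390449 / 113152000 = 14.45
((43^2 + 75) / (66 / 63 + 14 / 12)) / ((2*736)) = 3367 / 5704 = 0.59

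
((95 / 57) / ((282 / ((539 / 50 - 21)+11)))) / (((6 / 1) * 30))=13 / 507600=0.00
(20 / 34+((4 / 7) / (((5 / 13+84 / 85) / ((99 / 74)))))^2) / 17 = 0.05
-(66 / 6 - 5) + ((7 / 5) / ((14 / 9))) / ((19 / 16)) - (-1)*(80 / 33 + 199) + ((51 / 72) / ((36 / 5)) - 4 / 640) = 17721211 / 90288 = 196.27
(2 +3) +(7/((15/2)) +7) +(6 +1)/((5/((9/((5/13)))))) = 45.69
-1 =-1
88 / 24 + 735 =2216 / 3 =738.67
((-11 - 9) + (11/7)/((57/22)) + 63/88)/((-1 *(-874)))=-0.02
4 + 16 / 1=20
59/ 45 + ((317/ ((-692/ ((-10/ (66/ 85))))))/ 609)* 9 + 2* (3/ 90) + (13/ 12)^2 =733900133/ 278142480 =2.64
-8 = -8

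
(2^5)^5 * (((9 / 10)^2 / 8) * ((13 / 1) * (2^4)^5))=1157785744048128 / 25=46311429761925.12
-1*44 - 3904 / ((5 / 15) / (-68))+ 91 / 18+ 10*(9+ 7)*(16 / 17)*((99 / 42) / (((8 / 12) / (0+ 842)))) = 2666123813 / 2142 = 1244688.99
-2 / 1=-2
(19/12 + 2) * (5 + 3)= 86/3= 28.67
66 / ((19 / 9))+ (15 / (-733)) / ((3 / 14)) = 434072 / 13927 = 31.17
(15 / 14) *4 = 30 / 7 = 4.29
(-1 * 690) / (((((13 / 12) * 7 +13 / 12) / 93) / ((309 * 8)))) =-18303258.46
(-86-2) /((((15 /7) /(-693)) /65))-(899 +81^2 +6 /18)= 1842387.67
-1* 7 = -7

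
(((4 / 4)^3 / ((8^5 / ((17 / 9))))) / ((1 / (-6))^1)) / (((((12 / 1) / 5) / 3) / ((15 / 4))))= -425 / 262144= -0.00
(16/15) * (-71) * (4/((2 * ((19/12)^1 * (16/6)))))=-3408/95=-35.87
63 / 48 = 21 / 16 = 1.31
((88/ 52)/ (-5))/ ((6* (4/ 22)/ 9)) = -363/ 130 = -2.79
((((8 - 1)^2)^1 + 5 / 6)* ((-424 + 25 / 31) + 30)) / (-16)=1214837 / 992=1224.63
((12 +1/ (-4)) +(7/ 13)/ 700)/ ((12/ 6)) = 3819/ 650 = 5.88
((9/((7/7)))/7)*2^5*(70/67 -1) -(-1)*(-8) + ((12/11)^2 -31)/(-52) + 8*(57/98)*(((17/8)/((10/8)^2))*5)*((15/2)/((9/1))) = 429303397/20656636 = 20.78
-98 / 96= -49 / 48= -1.02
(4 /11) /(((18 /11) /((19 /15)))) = 38 /135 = 0.28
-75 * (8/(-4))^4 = -1200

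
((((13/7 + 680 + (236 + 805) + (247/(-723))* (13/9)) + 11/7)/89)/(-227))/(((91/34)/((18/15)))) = -1067919872/27913535559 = -0.04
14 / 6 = 7 / 3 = 2.33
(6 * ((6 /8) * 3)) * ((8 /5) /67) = 108 /335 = 0.32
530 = 530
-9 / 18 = -1 / 2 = -0.50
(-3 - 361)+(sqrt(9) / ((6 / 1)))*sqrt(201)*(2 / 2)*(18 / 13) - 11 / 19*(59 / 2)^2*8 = -83498 / 19+9*sqrt(201) / 13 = -4384.82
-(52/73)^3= -0.36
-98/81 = -1.21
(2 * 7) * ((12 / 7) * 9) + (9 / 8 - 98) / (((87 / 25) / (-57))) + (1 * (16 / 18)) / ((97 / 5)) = 1802.79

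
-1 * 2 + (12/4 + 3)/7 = -8/7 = -1.14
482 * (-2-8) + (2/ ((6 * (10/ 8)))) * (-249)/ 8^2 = -385683/ 80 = -4821.04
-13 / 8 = -1.62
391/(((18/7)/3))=456.17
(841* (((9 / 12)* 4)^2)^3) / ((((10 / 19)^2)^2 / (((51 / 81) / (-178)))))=-50306382099 / 1780000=-28262.01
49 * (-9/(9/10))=-490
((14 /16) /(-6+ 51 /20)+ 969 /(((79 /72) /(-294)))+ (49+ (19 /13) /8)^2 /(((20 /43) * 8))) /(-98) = 488631020476931 /184892338176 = 2642.79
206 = 206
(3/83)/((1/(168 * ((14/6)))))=1176/83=14.17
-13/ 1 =-13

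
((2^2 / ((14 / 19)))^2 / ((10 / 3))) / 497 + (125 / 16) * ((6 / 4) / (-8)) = -45107379 / 31171840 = -1.45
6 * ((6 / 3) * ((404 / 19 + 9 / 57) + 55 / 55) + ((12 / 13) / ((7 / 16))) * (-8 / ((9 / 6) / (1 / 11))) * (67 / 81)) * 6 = 271109840 / 171171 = 1583.85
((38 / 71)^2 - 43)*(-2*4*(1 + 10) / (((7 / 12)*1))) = 227376864 / 35287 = 6443.64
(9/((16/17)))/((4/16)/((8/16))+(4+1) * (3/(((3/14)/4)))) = 3/88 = 0.03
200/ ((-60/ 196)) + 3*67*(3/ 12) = -7237/ 12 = -603.08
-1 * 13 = -13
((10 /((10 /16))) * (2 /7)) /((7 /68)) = 2176 /49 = 44.41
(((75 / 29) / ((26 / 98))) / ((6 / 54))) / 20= 6615 / 1508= 4.39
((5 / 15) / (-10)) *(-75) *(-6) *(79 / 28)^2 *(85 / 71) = -7957275 / 55664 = -142.95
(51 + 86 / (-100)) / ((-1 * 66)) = -2507 / 3300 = -0.76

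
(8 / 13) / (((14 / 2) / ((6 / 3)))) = 16 / 91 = 0.18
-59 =-59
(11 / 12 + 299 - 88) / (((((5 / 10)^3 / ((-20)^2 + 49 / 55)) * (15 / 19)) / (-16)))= -34090929056 / 2475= -13774112.75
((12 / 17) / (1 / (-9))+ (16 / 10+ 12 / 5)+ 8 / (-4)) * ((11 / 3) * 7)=-5698 / 51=-111.73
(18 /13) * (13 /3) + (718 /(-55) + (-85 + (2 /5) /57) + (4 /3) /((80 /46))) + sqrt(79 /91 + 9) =-190777 /2090 + sqrt(81718) /91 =-88.14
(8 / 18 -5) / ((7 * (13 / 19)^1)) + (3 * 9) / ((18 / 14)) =20.05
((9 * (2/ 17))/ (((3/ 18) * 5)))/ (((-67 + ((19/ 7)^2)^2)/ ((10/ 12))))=-2401/ 28849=-0.08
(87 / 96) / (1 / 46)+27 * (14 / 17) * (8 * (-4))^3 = -198169525 / 272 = -728564.43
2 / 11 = 0.18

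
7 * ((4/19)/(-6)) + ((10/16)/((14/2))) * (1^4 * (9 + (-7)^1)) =-107/1596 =-0.07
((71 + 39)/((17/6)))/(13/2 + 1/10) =100/17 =5.88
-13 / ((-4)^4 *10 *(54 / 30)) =-13 / 4608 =-0.00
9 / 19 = 0.47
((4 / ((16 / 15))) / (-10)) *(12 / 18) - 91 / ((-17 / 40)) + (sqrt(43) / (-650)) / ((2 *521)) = 213.87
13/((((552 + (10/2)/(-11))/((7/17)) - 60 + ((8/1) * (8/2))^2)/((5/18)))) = 5005/3192606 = 0.00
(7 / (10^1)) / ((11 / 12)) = 42 / 55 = 0.76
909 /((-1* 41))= -909 /41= -22.17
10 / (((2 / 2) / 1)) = 10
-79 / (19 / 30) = -2370 / 19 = -124.74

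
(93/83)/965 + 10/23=803089/1842185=0.44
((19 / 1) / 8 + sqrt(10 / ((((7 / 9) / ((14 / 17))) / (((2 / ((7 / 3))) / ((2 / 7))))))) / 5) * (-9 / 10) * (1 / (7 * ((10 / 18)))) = -1539 / 2800 - 243 * sqrt(255) / 14875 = -0.81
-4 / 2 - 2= -4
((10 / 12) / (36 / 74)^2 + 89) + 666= 1474565 / 1944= 758.52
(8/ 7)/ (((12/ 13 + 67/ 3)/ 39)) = 12168/ 6349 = 1.92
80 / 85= 16 / 17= 0.94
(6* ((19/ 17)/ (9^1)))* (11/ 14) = 209/ 357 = 0.59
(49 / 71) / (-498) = -49 / 35358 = -0.00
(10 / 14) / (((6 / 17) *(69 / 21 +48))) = 85 / 2154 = 0.04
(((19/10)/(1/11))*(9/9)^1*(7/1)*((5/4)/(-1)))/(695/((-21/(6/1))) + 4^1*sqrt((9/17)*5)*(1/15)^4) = 241943625*sqrt(85)/3741330515623432 + 6891180901171875/7482661031246864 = 0.92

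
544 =544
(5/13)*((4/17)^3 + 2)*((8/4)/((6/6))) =98900/63869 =1.55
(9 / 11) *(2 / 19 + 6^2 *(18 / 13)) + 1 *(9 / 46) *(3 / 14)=71584407 / 1749748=40.91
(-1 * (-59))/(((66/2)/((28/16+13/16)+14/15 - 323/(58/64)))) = -144922231/229680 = -630.97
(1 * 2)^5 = 32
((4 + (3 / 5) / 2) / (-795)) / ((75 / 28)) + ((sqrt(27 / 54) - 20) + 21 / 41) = -238226557 / 12223125 + sqrt(2) / 2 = -18.78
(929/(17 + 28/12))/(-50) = -2787/2900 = -0.96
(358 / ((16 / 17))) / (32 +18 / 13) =39559 / 3472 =11.39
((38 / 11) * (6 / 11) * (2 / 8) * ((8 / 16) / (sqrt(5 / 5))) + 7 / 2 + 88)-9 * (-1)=12189 / 121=100.74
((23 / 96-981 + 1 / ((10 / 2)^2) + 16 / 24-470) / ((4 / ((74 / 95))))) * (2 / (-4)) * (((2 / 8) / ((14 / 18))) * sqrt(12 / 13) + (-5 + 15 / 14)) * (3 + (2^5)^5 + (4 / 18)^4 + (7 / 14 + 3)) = -17148696818.11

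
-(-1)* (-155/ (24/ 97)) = -15035/ 24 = -626.46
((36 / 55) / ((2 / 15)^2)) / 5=81 / 11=7.36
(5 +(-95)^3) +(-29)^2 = -856529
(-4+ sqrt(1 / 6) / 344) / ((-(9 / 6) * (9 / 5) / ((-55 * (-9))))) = 2200 / 3 - 275 * sqrt(6) / 3096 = 733.12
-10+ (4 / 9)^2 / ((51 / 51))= -794 / 81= -9.80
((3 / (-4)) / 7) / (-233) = 3 / 6524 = 0.00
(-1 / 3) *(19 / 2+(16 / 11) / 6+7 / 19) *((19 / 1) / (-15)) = 12679 / 2970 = 4.27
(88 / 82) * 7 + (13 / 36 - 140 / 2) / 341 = 3678221 / 503316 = 7.31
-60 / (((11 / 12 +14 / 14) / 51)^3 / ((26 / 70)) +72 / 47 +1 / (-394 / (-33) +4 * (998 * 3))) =-332433824210032896 / 8488926071775671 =-39.16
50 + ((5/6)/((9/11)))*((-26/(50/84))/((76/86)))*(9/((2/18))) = -382637/95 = -4027.76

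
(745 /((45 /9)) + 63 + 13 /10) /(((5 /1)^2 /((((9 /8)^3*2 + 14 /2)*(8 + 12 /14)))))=166696083 /224000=744.18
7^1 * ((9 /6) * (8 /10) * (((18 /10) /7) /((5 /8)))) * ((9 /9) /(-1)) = -432 /125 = -3.46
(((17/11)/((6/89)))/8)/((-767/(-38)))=28747/202488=0.14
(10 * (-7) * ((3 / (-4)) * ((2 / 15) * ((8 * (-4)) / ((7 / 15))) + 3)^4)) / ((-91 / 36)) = -923076270 / 31213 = -29573.46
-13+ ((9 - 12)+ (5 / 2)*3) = -17 / 2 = -8.50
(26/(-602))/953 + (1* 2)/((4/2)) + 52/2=7745018/286853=27.00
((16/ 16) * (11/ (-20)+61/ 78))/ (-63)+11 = 540359/ 49140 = 11.00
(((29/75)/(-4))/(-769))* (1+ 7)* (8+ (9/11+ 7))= 3364/211475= 0.02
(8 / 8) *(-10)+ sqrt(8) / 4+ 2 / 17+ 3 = -117 / 17+ sqrt(2) / 2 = -6.18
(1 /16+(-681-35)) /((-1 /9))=103095 /16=6443.44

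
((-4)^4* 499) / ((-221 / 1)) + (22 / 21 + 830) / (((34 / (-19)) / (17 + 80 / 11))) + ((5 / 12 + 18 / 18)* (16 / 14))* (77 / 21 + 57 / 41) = -74361109286 / 6279273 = -11842.31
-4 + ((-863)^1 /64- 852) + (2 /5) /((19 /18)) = -5284161 /6080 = -869.11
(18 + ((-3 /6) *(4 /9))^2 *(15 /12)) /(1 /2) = 2926 /81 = 36.12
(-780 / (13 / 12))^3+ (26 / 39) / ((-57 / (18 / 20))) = -35458560001 / 95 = -373248000.01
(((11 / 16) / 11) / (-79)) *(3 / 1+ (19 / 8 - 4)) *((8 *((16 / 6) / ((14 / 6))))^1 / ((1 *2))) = -11 / 2212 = -0.00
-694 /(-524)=1.32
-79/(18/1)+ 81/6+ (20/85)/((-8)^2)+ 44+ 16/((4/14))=109.11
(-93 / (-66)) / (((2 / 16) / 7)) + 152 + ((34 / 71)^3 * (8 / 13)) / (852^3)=114206527126982383 / 494595196218981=230.91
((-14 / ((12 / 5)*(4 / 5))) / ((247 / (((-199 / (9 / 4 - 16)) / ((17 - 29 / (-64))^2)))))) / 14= -1018880 / 10169913039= -0.00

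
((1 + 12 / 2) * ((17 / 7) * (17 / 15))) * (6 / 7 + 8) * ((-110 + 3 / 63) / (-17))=2433686 / 2205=1103.71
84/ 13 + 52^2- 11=35093/ 13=2699.46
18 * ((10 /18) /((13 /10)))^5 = 625000000 /2436053373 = 0.26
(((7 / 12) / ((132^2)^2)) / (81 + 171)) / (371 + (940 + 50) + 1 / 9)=1 / 178514316288000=0.00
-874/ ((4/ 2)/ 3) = -1311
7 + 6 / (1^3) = 13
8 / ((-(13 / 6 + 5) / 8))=-384 / 43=-8.93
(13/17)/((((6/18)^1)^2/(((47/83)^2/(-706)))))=-0.00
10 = 10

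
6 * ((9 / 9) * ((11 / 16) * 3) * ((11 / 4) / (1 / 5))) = 5445 / 32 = 170.16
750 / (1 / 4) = 3000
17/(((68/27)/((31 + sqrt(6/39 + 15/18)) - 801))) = -10395/2 + 9 * sqrt(6006)/104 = -5190.79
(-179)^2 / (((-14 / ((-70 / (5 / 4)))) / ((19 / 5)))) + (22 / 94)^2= 5379171849 / 11045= 487023.25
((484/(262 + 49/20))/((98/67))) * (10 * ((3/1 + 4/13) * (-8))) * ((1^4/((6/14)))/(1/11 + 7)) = -142683200/1309581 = -108.95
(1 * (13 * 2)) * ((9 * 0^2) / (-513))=0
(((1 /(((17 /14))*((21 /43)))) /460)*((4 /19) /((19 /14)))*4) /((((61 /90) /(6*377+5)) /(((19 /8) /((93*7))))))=389924 /14048239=0.03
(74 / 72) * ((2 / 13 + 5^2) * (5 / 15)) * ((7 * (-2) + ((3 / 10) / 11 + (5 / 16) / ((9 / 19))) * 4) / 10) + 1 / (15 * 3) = -89645287 / 9266400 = -9.67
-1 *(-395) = 395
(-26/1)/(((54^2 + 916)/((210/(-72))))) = 0.02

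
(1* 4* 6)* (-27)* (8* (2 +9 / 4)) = -22032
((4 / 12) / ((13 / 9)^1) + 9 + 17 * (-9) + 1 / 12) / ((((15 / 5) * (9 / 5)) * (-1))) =112075 / 4212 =26.61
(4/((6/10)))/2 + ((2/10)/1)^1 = 53/15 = 3.53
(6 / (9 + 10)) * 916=5496 / 19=289.26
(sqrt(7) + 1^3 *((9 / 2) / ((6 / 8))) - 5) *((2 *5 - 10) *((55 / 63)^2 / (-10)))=0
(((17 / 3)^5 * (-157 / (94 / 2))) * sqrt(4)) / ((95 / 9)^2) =-350.35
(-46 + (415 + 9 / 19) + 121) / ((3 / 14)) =130466 / 57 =2288.88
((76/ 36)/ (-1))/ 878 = -19/ 7902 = -0.00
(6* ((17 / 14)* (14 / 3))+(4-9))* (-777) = -22533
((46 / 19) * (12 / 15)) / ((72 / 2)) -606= -518084 / 855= -605.95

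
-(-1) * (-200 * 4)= -800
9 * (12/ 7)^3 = 15552/ 343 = 45.34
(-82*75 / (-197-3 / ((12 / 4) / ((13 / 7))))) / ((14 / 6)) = 3075 / 232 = 13.25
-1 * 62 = -62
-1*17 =-17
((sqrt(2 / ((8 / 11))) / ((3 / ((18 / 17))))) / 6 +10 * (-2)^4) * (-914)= -146240 - 457 * sqrt(11) / 17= -146329.16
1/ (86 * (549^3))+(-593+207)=-5492913870203/ 14230346814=-386.00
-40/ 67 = -0.60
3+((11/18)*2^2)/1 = 49/9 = 5.44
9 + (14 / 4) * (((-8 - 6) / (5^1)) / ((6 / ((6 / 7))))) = 38 / 5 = 7.60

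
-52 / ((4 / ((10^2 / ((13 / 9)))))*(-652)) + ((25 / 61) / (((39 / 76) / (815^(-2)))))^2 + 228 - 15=214.38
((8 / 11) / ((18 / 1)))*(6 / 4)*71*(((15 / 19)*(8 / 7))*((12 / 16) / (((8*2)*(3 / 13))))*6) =13845 / 2926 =4.73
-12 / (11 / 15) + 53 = 403 / 11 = 36.64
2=2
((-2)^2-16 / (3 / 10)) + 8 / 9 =-436 / 9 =-48.44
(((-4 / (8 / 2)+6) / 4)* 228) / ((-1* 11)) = -285 / 11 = -25.91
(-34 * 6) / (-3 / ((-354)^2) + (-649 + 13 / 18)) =25564464 / 81239581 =0.31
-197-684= -881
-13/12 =-1.08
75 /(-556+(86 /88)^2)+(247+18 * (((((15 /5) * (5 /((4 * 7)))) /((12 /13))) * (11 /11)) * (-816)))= -20754167649 /2507323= -8277.42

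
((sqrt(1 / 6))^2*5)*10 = 25 / 3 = 8.33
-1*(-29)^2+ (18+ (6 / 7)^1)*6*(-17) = -19351 / 7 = -2764.43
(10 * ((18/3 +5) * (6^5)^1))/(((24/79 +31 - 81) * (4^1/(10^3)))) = -8446680000/1963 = -4302944.47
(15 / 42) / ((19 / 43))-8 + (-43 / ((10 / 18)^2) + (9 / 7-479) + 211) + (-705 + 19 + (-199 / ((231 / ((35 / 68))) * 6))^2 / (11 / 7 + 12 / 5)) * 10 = -304684893764504933 / 41891379314400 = -7273.21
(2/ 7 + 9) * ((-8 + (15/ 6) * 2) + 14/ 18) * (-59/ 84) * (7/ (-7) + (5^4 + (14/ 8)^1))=47995025/ 5292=9069.35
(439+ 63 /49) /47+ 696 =232066 /329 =705.37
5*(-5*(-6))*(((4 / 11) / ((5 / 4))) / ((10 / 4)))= 192 / 11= 17.45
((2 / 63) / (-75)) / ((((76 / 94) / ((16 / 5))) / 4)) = -3008 / 448875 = -0.01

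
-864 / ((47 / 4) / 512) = -1769472 / 47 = -37648.34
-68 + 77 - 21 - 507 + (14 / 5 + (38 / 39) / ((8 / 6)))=-67011 / 130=-515.47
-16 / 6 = -8 / 3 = -2.67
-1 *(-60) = 60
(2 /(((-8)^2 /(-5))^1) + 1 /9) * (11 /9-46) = 5239 /2592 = 2.02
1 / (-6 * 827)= -1 / 4962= -0.00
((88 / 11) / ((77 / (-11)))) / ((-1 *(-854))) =-4 / 2989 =-0.00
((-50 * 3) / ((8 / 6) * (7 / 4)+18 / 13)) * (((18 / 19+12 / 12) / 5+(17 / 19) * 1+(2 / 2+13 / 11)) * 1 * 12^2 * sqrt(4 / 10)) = -122046912 * sqrt(10) / 30305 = -12735.40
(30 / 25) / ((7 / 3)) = 18 / 35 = 0.51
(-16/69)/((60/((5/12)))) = -1/621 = -0.00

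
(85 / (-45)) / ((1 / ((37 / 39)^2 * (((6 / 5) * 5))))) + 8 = -10042 / 4563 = -2.20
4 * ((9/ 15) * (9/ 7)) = 108/ 35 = 3.09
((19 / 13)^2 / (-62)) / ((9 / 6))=-361 / 15717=-0.02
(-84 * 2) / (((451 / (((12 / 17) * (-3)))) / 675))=4082400 / 7667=532.46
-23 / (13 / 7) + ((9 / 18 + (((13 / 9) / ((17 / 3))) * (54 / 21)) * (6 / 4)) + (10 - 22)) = -70857 / 3094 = -22.90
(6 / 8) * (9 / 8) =27 / 32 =0.84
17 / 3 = 5.67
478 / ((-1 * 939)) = -478 / 939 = -0.51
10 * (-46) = -460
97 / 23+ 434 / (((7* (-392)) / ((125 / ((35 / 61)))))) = -954241 / 31556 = -30.24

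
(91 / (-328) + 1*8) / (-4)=-2533 / 1312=-1.93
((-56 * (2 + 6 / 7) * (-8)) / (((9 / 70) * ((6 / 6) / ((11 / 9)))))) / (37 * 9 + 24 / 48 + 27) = 281600 / 8343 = 33.75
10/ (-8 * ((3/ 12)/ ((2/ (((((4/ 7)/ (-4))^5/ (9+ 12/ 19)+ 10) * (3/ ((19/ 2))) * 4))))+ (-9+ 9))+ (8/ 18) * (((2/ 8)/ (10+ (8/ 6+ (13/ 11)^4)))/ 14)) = -681943866678060/ 861361504456217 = -0.79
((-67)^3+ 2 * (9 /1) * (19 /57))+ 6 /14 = -2105296 /7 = -300756.57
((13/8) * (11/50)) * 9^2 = 11583/400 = 28.96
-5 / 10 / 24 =-1 / 48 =-0.02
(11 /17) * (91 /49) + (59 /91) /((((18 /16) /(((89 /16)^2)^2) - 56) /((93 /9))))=17643899090723 /16306115295288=1.08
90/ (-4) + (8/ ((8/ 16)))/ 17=-733/ 34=-21.56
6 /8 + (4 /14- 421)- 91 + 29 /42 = -42863 /84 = -510.27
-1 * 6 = -6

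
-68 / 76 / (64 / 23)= -391 / 1216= -0.32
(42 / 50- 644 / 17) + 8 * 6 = 4657 / 425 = 10.96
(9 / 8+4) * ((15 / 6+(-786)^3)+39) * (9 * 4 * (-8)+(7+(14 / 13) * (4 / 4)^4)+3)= 8959091487525 / 13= 689160883655.77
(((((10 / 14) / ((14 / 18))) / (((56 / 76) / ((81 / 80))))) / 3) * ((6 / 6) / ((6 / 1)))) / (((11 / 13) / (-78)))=-780273 / 120736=-6.46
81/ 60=27/ 20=1.35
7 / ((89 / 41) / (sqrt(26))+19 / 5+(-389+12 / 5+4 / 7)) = -0.02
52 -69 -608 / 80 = -123 / 5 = -24.60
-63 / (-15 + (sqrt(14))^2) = 63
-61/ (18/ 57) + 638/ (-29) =-1291/ 6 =-215.17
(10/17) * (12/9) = 40/51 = 0.78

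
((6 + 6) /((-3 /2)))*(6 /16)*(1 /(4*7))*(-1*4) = 3 /7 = 0.43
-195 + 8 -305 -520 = -1012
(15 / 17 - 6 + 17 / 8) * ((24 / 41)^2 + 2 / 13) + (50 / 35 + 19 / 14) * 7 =18.01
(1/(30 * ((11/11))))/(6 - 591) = -0.00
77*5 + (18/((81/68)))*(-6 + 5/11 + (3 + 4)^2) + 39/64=6603733/6336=1042.26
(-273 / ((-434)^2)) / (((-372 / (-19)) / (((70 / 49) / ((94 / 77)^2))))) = -149435 / 2105866208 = -0.00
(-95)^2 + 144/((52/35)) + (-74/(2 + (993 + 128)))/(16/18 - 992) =593942463629/65111540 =9121.92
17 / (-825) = -17 / 825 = -0.02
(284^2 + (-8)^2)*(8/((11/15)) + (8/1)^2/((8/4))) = 38099840/11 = 3463621.82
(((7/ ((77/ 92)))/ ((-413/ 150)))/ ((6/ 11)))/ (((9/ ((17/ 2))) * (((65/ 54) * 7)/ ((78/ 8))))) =-17595/ 2891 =-6.09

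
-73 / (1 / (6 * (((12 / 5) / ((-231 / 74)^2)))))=-3197984 / 29645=-107.88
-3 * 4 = -12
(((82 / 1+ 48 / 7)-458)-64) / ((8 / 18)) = -6822 / 7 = -974.57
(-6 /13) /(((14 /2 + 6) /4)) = -24 /169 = -0.14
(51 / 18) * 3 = 17 / 2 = 8.50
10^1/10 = 1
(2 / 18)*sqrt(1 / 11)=sqrt(11) / 99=0.03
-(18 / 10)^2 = -81 / 25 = -3.24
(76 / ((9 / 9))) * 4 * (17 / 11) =5168 / 11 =469.82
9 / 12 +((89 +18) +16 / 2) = 463 / 4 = 115.75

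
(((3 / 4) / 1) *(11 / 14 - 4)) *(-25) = 3375 / 56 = 60.27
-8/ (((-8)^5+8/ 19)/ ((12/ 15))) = 76/ 389115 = 0.00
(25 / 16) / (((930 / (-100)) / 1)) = -125 / 744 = -0.17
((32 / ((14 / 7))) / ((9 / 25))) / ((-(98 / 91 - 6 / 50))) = -130000 / 2799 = -46.45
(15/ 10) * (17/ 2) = 51/ 4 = 12.75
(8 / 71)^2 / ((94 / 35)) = 1120 / 236927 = 0.00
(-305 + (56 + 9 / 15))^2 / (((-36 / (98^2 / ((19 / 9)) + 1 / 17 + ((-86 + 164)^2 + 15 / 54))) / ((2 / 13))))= -22641759153 / 8075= -2803933.02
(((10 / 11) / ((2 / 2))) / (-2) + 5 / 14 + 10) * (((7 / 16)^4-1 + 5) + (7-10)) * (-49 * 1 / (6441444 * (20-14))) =-725227475 / 55723334565888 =-0.00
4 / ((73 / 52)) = 2.85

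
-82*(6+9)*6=-7380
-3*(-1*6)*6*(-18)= -1944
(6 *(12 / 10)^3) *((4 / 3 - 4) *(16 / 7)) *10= -110592 / 175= -631.95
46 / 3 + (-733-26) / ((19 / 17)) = -37835 / 57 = -663.77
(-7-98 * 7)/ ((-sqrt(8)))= 693 * sqrt(2)/ 4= 245.01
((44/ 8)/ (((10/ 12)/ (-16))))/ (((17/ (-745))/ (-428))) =-33671616/ 17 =-1980683.29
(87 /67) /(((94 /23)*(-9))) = -667 /18894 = -0.04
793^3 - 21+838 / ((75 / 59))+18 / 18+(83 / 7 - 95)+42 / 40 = 1047223409681 / 2100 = 498677814.13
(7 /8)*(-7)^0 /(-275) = -0.00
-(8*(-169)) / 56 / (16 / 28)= 42.25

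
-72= -72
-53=-53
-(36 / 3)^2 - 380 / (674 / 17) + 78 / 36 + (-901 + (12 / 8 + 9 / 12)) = -4246879 / 4044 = -1050.17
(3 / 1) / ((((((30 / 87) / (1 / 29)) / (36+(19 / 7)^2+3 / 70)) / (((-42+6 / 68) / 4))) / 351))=-1276706691 / 26656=-47895.66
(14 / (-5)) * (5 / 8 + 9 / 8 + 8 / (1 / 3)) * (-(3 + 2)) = 721 / 2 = 360.50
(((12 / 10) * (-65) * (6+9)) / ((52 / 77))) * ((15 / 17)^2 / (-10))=155925 / 1156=134.88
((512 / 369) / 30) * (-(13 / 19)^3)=-562432 / 37964565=-0.01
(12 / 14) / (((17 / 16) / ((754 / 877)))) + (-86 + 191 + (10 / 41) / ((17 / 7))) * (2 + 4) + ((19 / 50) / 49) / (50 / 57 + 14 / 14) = 101162190408627 / 160244168350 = 631.30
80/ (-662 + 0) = -40/ 331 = -0.12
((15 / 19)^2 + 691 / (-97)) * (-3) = 682878 / 35017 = 19.50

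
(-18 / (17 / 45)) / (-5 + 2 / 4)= 180 / 17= 10.59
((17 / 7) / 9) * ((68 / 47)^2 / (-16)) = -4913 / 139167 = -0.04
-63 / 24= -21 / 8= -2.62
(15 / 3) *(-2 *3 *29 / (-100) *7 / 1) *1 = 609 / 10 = 60.90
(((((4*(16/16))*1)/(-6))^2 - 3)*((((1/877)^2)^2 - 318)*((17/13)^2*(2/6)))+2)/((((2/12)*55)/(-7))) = -3516253793273900854/9897380633282571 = -355.27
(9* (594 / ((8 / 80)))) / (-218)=-26730 / 109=-245.23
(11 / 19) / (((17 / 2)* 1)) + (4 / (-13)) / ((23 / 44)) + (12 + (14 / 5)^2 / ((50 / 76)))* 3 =4299480238 / 60360625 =71.23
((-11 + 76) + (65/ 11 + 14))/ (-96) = -467/ 528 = -0.88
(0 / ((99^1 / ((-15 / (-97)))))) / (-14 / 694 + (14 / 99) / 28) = 0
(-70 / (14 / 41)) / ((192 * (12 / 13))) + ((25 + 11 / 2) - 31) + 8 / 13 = -31189 / 29952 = -1.04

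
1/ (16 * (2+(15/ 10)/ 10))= 5/ 172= 0.03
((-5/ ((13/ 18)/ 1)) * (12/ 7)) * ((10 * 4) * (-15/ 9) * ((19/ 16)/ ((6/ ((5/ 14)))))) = 35625/ 637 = 55.93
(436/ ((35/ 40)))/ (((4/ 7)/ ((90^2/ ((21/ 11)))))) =25898400/ 7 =3699771.43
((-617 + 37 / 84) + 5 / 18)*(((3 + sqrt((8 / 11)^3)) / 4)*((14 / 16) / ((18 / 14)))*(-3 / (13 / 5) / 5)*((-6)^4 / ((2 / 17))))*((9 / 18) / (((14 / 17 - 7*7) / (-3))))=30045.26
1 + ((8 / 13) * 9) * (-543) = -39083 / 13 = -3006.38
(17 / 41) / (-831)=-17 / 34071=-0.00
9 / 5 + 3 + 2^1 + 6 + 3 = 79 / 5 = 15.80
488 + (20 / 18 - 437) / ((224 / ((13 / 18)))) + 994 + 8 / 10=268784237 / 181440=1481.39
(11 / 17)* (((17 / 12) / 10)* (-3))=-11 / 40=-0.28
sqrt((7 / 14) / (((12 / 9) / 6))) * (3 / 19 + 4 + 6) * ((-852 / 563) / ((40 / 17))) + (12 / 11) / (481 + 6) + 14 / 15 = -6095416685 / 687645948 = -8.86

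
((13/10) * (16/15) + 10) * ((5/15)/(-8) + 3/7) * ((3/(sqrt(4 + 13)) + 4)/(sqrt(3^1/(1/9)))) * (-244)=-978.03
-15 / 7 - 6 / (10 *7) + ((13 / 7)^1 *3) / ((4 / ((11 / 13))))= -21 / 20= -1.05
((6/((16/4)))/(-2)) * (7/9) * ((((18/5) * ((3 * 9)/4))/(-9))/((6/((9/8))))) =189/640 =0.30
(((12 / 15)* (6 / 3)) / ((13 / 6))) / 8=6 / 65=0.09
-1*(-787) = 787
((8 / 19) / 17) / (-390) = -4 / 62985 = -0.00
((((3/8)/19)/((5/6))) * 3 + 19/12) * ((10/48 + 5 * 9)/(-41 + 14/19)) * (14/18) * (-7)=10026919/991440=10.11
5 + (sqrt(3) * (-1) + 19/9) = 64/9 - sqrt(3) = 5.38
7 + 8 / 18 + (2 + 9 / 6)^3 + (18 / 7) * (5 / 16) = 12883 / 252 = 51.12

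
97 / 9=10.78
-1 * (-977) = 977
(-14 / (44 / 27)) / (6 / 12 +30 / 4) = -189 / 176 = -1.07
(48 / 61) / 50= 24 / 1525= 0.02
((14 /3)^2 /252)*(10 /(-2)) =-35 /81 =-0.43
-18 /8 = -9 /4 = -2.25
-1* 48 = -48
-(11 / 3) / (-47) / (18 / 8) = 44 / 1269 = 0.03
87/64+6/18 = 325/192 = 1.69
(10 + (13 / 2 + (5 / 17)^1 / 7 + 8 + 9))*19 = 151677 / 238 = 637.30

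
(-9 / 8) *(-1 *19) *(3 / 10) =513 / 80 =6.41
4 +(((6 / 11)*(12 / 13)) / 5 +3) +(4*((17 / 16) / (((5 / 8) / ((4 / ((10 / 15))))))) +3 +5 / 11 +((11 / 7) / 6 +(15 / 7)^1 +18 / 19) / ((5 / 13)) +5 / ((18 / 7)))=62.02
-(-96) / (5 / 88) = 8448 / 5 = 1689.60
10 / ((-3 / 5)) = -50 / 3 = -16.67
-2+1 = -1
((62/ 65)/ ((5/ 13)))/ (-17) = -62/ 425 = -0.15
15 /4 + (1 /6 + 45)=587 /12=48.92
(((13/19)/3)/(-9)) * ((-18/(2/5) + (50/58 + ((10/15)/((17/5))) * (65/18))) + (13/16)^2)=1894655893/1748107008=1.08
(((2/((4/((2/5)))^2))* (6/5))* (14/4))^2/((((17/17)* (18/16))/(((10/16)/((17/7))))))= 343/212500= 0.00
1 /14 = 0.07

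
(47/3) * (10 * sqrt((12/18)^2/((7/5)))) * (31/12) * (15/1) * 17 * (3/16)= 619225 * sqrt(35)/336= 10902.93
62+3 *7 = 83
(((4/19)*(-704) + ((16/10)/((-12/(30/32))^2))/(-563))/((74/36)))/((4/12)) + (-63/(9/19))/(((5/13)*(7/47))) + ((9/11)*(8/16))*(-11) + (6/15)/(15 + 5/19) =-2542.58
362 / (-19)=-362 / 19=-19.05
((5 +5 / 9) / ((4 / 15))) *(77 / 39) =9625 / 234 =41.13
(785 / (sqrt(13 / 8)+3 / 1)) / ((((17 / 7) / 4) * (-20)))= -26376 / 1003+2198 * sqrt(26) / 1003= -15.12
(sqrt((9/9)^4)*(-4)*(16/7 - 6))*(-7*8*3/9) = -832/3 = -277.33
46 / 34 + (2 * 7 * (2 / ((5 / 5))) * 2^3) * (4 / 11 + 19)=4338.81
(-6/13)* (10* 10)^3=-6000000/13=-461538.46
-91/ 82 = -1.11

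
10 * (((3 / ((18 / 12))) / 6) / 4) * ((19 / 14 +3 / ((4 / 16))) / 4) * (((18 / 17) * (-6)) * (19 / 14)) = -9405 / 392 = -23.99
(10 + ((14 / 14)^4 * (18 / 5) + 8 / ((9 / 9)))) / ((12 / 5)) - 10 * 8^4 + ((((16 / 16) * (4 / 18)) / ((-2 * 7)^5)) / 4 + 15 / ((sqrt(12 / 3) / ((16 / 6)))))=-396246134593 / 9680832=-40931.00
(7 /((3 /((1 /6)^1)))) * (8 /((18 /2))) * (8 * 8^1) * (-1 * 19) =-34048 /81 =-420.35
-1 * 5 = -5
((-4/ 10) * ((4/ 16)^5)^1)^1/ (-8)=1/ 20480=0.00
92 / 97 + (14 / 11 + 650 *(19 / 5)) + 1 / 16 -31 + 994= 58647163 / 17072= 3435.28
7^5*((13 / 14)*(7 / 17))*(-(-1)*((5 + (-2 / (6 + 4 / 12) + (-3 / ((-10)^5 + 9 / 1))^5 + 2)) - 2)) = 97184750052049331166684164596348 / 3228546761606454359582427173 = 30101.70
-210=-210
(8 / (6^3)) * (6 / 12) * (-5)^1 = -5 / 54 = -0.09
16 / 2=8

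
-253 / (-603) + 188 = 113617 / 603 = 188.42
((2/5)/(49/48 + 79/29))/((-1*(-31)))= 2784/808015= 0.00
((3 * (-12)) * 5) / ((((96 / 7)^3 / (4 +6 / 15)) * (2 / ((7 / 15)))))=-26411 / 368640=-0.07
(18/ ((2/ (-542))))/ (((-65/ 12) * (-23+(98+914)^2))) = 58536/ 66567865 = 0.00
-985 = -985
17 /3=5.67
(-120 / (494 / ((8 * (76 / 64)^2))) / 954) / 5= -19 / 33072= -0.00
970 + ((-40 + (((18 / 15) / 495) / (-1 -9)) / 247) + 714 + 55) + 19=1718.00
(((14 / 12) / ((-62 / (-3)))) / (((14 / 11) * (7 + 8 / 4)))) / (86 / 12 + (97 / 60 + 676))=55 / 7642182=0.00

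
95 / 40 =19 / 8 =2.38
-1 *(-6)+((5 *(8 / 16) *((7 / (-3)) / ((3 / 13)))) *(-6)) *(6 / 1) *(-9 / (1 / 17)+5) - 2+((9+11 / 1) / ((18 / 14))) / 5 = -1212056 / 9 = -134672.89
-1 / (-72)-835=-60119 / 72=-834.99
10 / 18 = 5 / 9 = 0.56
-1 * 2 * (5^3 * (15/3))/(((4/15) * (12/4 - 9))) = 3125/4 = 781.25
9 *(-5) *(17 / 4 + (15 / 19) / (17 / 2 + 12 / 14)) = -1941885 / 9956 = -195.05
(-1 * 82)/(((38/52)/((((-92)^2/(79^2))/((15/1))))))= -18045248/1778685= -10.15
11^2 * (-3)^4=9801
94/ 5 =18.80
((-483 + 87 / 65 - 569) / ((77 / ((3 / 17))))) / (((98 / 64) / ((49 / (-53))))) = 6556128 / 4509505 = 1.45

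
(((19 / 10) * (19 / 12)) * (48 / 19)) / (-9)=-38 / 45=-0.84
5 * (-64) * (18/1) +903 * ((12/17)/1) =-87084/17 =-5122.59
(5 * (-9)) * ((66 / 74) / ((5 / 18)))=-144.49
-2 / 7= -0.29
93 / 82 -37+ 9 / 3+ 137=8539 / 82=104.13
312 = 312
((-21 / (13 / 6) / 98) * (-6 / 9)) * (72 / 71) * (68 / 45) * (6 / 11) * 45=176256 / 71071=2.48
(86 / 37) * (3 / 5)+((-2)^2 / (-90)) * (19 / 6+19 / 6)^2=-0.39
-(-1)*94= 94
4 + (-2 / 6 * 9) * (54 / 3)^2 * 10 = -9716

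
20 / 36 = 5 / 9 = 0.56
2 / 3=0.67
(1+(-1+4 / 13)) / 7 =4 / 91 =0.04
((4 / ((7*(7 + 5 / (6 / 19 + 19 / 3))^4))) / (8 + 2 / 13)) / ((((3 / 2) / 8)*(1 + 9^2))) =20632736881 / 16346427473255061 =0.00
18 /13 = 1.38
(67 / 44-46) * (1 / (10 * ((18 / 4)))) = -0.99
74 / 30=37 / 15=2.47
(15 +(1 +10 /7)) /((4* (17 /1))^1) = 61 /238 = 0.26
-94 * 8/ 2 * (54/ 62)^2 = -274104/ 961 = -285.23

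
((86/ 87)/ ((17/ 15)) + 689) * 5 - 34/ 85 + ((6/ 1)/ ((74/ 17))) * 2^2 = 315065353/ 91205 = 3454.47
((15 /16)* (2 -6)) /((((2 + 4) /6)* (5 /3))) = -9 /4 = -2.25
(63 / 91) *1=9 / 13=0.69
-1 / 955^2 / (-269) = 1 / 245334725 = 0.00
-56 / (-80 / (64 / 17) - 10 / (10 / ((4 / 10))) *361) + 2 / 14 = 11153 / 23191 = 0.48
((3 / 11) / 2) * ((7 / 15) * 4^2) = 56 / 55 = 1.02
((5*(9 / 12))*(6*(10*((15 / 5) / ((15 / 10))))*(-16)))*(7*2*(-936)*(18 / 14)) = 121305600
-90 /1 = -90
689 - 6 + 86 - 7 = 762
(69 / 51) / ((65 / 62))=1426 / 1105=1.29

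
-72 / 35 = -2.06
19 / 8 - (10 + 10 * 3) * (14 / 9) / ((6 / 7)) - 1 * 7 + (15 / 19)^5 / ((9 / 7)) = -41171280221 / 534837384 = -76.98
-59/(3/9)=-177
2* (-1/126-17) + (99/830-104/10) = -2316269/52290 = -44.30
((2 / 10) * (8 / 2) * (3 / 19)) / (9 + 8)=12 / 1615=0.01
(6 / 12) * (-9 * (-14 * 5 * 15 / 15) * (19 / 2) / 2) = 5985 / 4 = 1496.25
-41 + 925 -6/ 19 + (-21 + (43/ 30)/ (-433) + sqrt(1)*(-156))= 174415913/ 246810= 706.68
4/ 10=2/ 5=0.40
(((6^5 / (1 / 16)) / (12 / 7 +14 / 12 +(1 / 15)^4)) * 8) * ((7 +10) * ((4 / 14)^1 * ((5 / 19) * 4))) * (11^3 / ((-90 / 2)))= -2026915799040000 / 38795891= -52245630.83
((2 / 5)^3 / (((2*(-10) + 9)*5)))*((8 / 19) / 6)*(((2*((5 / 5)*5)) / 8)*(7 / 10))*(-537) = 5012 / 130625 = 0.04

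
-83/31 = -2.68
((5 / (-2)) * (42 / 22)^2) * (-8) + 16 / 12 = 26944 / 363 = 74.23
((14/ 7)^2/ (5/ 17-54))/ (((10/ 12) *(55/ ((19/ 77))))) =-7752/ 19332775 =-0.00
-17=-17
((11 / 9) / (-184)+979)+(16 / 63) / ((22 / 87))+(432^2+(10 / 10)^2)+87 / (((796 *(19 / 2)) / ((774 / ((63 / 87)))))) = 90454588993037 / 482122872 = 187617.29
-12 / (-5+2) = 4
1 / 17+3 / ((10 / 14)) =362 / 85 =4.26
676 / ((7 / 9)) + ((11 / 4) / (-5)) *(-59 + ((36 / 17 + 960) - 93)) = 423.58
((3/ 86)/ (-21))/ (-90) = 1/ 54180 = 0.00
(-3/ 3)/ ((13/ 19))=-19/ 13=-1.46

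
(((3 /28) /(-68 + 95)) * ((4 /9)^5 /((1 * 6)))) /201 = 128 /2243212461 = 0.00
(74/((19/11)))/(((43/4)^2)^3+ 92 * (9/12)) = 0.00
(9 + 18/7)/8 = 81/56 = 1.45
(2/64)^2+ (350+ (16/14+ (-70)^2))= 37640199/7168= 5251.14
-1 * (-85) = 85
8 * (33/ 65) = 4.06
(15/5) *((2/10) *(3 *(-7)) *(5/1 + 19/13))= -5292/65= -81.42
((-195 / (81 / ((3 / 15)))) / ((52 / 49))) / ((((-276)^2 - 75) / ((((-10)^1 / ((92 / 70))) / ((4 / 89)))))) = 763175 / 756139536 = 0.00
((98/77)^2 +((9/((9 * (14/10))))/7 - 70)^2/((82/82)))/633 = 1419876221/183899793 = 7.72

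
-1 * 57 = -57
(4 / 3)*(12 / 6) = 8 / 3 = 2.67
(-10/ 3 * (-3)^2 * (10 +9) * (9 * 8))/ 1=-41040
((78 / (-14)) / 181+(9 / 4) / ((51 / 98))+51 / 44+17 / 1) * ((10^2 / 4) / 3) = 531949175 / 2843148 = 187.10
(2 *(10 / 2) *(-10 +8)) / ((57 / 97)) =-1940 / 57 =-34.04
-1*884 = -884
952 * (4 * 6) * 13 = 297024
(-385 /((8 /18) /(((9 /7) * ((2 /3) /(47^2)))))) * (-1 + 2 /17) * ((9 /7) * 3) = 601425 /525742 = 1.14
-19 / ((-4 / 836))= 3971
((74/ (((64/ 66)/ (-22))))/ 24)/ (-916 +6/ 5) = 22385/ 292736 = 0.08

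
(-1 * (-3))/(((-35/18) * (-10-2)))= 9/70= 0.13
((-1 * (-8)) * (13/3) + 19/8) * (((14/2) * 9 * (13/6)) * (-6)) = -242697/8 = -30337.12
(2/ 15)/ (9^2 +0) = 2/ 1215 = 0.00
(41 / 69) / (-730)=-41 / 50370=-0.00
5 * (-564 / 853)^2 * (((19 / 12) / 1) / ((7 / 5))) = 12591300 / 5093263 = 2.47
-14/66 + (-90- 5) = -3142/33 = -95.21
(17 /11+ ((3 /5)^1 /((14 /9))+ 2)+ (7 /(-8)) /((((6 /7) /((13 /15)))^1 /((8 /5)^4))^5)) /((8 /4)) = -30285360478520480162393555413 /5420175790786743164062500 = -5587.52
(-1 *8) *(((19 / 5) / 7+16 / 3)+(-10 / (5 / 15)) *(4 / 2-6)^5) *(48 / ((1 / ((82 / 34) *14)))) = -33862373632 / 85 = -398380866.26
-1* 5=-5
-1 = -1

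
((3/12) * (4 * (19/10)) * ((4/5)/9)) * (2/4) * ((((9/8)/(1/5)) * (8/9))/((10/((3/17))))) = 19/2550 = 0.01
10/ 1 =10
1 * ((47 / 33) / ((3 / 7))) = 329 / 99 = 3.32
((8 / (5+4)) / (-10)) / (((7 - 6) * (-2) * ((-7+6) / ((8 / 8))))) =-2 / 45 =-0.04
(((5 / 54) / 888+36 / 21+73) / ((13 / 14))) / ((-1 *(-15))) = 5.36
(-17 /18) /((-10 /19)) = 323 /180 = 1.79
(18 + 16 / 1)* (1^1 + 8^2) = 2210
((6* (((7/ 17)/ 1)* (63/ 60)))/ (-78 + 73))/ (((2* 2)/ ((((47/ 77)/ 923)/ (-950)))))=2961/ 32794190000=0.00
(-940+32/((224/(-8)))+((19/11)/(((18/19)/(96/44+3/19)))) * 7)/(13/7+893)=-1.02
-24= -24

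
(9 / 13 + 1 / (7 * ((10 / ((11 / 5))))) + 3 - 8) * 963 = -18737091 / 4550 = -4118.04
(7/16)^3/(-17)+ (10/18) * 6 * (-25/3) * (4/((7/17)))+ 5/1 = -264.85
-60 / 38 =-30 / 19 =-1.58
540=540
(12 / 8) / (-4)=-3 / 8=-0.38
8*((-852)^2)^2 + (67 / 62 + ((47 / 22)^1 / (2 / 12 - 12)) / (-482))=24596773183201466117 / 5834851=4215492937729.08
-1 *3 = -3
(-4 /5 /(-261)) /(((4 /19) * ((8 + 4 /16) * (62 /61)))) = 2318 /1335015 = 0.00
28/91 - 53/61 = -445/793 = -0.56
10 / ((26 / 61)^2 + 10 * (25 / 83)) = 3.13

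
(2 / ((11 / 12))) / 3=8 / 11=0.73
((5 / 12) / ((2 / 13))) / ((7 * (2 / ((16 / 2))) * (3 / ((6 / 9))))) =65 / 189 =0.34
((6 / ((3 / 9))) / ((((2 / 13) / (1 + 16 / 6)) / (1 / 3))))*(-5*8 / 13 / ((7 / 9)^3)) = -320760 / 343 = -935.16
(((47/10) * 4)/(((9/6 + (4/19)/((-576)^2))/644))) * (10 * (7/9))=148401340416/2363905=62778.05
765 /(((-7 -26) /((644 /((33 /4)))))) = -218960 /121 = -1809.59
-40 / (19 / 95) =-200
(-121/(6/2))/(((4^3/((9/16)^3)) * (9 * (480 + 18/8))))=-1089/42139648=-0.00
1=1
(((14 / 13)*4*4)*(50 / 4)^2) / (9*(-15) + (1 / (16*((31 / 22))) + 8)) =-21.21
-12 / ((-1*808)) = 3 / 202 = 0.01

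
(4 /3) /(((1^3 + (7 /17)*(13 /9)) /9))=459 /61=7.52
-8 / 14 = -4 / 7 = -0.57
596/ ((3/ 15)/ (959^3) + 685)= 657070688855/ 755190305144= 0.87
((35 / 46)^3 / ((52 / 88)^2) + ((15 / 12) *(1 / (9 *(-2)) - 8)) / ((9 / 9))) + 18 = 1360866833 / 148048056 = 9.19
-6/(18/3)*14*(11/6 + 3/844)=-32557/1266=-25.72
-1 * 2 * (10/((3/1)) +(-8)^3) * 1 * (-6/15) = -6104/15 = -406.93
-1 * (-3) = 3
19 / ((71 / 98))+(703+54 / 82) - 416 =913716 / 2911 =313.88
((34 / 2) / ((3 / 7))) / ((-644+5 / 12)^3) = -68544 / 460636242067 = -0.00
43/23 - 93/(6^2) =-197/276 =-0.71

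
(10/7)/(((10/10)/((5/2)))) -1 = 18/7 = 2.57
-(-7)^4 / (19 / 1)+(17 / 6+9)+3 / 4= -113.79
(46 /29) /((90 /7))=161 /1305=0.12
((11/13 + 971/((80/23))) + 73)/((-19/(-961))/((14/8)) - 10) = -2469676783/69881760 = -35.34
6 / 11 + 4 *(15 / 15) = 50 / 11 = 4.55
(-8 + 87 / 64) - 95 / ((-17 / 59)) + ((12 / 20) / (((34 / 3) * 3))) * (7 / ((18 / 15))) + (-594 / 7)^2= 401114311 / 53312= 7523.90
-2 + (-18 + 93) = 73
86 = 86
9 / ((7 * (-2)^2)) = 9 / 28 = 0.32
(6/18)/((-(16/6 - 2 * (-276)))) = -1/1664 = -0.00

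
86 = 86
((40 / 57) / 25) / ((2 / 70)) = 56 / 57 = 0.98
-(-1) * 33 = 33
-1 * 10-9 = -19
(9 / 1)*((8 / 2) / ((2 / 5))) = 90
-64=-64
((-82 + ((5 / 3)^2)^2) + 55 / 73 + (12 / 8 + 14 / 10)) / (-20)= 4176383 / 1182600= 3.53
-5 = -5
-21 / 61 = -0.34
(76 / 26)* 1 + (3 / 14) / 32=17063 / 5824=2.93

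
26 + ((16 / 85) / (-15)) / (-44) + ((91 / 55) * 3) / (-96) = 11645723 / 448800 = 25.95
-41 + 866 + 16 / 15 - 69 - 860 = -1544 / 15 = -102.93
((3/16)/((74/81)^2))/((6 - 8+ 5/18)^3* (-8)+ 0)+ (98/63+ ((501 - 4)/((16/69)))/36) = 717636529147/11745757152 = 61.10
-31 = -31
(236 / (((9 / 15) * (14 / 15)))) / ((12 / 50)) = 36875 / 21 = 1755.95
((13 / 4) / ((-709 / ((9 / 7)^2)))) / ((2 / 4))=-1053 / 69482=-0.02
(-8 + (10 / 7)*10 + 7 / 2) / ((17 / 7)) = 137 / 34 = 4.03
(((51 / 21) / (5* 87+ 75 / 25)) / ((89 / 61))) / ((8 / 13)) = 13481 / 2182992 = 0.01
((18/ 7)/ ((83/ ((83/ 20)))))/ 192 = 3/ 4480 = 0.00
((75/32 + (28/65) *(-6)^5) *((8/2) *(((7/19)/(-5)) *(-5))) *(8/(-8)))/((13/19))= 48736947/6760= 7209.61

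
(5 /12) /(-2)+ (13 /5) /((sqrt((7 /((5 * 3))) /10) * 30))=-5 /24+ 13 * sqrt(42) /210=0.19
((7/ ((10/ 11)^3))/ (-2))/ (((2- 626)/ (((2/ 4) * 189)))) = 586971/ 832000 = 0.71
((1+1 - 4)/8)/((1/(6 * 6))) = -9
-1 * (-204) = 204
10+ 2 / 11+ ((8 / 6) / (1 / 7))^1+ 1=677 / 33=20.52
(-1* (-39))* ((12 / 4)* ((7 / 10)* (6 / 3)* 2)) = 1638 / 5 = 327.60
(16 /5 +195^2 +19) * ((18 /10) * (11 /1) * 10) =37666728 /5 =7533345.60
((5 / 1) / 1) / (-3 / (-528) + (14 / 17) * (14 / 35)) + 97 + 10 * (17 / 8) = 2670349 / 20052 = 133.17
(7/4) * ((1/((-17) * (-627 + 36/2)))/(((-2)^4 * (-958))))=-1/90680448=-0.00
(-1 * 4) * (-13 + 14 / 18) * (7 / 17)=3080 / 153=20.13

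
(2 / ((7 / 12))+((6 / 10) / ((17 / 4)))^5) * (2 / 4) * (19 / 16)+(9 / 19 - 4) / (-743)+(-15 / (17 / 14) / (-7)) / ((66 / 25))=52262189440652659 / 19292466721412500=2.71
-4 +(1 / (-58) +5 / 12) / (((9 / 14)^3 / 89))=8232814 / 63423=129.81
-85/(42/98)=-595/3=-198.33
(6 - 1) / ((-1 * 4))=-5 / 4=-1.25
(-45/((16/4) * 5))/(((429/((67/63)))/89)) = -5963/12012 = -0.50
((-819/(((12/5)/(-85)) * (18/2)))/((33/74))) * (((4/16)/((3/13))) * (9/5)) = 3720535/264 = 14092.94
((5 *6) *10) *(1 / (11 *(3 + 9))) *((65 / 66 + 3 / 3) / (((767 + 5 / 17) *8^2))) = 55675 / 606076416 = 0.00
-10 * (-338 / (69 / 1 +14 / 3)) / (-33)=-1.39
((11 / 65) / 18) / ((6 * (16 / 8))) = 11 / 14040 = 0.00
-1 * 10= -10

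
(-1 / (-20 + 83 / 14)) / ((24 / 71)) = 497 / 2364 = 0.21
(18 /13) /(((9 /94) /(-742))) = -139496 /13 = -10730.46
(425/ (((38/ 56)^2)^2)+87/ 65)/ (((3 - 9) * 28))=-11.94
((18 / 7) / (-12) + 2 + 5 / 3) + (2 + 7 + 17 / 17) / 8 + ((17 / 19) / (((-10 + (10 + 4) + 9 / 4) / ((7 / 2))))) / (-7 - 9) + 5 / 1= 771751 / 79800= 9.67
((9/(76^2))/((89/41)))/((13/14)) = 2583/3341416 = 0.00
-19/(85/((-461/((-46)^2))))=8759/179860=0.05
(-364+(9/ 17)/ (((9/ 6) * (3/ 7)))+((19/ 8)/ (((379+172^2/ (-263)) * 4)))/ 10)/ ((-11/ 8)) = 138481253291/ 524295640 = 264.13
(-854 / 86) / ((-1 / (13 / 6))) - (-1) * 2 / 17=94883 / 4386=21.63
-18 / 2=-9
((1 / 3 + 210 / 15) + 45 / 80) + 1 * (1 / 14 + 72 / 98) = 36931 / 2352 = 15.70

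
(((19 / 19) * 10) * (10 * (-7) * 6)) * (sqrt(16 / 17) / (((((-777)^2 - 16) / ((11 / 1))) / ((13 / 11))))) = -218400 * sqrt(17) / 10263121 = -0.09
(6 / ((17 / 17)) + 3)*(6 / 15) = 18 / 5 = 3.60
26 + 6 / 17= 448 / 17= 26.35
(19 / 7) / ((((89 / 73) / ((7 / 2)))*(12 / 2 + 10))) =1387 / 2848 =0.49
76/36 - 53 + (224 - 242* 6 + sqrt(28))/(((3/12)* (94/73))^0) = -11510/9 + 2* sqrt(7) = -1273.60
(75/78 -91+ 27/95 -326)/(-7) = 1026913/17290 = 59.39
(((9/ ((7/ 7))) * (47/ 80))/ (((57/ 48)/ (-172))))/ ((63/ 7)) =-8084/ 95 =-85.09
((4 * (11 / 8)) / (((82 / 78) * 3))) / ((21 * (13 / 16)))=88 / 861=0.10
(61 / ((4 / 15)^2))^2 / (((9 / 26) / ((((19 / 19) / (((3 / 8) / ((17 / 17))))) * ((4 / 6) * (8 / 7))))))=30233125 / 7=4319017.86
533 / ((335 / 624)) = 332592 / 335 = 992.81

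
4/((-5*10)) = -2/25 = -0.08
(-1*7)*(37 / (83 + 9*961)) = -0.03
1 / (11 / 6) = 6 / 11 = 0.55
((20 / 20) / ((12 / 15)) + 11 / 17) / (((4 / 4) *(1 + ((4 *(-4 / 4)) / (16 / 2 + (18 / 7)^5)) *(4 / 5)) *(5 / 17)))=10879129 / 1641868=6.63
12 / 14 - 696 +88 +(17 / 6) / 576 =-14687881 / 24192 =-607.14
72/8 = 9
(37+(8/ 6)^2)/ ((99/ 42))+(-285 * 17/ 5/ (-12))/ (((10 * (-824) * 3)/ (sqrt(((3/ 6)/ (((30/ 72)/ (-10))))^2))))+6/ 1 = 54848389/ 2447280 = 22.41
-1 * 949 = -949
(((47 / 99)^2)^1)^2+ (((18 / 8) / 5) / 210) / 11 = 6857751473 / 134483441400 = 0.05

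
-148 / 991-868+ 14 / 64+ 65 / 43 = -1181462765 / 1363616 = -866.42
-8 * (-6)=48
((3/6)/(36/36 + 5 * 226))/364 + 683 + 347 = 848069041/823368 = 1030.00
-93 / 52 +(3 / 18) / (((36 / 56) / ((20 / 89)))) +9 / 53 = -10333943 / 6622668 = -1.56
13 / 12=1.08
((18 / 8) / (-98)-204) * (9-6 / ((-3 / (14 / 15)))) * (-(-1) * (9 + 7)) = -8690834 / 245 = -35472.79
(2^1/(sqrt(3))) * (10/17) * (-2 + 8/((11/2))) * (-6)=240 * sqrt(3)/187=2.22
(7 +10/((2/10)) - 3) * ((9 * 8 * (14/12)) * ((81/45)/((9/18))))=81648/5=16329.60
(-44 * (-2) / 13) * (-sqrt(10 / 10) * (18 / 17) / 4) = -396 / 221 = -1.79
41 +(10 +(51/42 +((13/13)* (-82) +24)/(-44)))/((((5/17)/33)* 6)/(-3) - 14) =2207753/55048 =40.11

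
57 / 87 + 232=232.66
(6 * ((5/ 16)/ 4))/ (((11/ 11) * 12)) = 5/ 128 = 0.04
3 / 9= 1 / 3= 0.33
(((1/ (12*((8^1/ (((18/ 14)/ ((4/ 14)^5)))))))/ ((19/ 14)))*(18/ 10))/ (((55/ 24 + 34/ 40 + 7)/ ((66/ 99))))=453789/ 739936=0.61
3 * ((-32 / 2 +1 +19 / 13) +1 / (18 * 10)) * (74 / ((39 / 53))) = -62098987 / 15210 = -4082.77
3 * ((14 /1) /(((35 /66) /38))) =15048 /5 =3009.60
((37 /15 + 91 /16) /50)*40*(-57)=-37183 /100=-371.83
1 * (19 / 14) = 19 / 14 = 1.36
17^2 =289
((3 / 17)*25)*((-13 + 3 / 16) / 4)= -15375 / 1088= -14.13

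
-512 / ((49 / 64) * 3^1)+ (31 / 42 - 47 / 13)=-287655 / 1274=-225.79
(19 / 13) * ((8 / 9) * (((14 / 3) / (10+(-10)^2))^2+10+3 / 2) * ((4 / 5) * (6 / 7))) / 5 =2.05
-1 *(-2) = 2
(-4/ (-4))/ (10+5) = 1/ 15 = 0.07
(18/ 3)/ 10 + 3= 18/ 5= 3.60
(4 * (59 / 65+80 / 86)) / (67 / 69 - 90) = -1417812 / 17169685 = -0.08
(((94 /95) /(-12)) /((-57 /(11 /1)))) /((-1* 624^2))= -517 /12650826240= -0.00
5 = 5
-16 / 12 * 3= -4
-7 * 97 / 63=-10.78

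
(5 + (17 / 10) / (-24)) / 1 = 1183 / 240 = 4.93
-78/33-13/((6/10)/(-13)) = 9217/33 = 279.30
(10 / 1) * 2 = 20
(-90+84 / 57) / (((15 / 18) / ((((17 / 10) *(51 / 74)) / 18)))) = -243049 / 35150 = -6.91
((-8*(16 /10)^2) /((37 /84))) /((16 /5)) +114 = 18402 /185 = 99.47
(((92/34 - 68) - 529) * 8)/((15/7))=-565768/255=-2218.70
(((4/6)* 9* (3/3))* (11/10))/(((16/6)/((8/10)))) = 99/50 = 1.98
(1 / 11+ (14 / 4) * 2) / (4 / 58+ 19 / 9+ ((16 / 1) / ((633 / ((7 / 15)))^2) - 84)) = -15686974350 / 181007383733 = -0.09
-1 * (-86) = 86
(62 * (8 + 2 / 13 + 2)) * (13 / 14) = 4092 / 7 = 584.57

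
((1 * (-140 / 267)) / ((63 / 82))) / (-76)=410 / 45657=0.01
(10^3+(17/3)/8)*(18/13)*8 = 144102/13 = 11084.77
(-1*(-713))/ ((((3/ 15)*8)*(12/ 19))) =67735/ 96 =705.57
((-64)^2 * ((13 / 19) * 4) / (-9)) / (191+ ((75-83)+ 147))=-106496 / 28215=-3.77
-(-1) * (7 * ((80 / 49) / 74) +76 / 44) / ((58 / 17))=91137 / 165242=0.55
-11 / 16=-0.69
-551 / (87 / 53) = -1007 / 3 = -335.67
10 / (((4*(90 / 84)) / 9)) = 21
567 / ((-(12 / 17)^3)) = -103173 / 64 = -1612.08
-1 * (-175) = 175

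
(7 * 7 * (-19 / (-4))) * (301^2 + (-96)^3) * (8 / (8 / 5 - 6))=3696698425 / 11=336063493.18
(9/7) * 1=9/7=1.29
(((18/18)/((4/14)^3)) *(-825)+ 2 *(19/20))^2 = 2001656210401/1600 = 1251035131.50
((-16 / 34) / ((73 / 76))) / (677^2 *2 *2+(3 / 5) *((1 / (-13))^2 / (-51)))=-0.00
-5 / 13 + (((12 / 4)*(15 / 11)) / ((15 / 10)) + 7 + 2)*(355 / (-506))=-623165 / 72358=-8.61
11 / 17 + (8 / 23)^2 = 6907 / 8993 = 0.77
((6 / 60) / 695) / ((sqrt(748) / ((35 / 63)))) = 0.00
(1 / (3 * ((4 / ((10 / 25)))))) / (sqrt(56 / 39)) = sqrt(546) / 840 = 0.03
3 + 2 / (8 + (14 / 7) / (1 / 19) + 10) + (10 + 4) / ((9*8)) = 407 / 126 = 3.23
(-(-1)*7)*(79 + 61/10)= 5957/10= 595.70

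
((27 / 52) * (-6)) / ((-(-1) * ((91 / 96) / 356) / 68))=-94120704 / 1183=-79561.03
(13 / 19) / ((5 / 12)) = 156 / 95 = 1.64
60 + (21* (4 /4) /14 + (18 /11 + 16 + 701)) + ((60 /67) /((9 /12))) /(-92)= 780.12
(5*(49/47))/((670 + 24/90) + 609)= 3675/901883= 0.00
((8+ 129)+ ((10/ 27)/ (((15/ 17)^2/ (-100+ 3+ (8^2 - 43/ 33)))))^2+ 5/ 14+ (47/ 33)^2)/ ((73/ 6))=9130531468049/ 273829403925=33.34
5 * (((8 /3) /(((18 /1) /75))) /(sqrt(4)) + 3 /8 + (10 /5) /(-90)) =709 /24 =29.54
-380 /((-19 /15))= 300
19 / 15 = 1.27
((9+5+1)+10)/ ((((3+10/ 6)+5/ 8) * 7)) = 600/ 889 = 0.67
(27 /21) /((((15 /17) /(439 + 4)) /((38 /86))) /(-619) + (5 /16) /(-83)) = -1058613631632 /3106019105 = -340.83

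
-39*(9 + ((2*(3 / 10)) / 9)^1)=-1768 / 5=-353.60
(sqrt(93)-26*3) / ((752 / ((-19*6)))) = 2223 / 188-57*sqrt(93) / 376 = 10.36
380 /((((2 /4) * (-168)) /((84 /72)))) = -95 /18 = -5.28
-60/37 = -1.62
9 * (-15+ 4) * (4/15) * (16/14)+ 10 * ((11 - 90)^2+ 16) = 2188894/35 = 62539.83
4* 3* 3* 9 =324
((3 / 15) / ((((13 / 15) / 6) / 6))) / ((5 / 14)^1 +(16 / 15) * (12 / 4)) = 2520 / 1079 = 2.34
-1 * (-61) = 61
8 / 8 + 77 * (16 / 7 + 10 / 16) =1801 / 8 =225.12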